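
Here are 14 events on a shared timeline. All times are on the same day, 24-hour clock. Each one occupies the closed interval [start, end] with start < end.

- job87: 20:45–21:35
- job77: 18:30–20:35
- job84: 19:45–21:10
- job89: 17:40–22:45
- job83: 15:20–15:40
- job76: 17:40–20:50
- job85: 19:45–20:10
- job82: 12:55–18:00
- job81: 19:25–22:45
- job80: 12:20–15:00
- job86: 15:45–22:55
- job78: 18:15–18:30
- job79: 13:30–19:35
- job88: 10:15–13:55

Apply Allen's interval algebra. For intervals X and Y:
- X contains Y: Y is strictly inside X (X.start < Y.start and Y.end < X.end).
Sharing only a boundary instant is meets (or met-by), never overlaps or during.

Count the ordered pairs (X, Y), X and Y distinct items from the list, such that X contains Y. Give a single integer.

23

Checking all 182 ordered pairs for relation 'contains'; matching pairs in alphabetical order:
(job76, job77): job76 contains job77 ✓
(job76, job78): job76 contains job78 ✓
(job76, job85): job76 contains job85 ✓
(job77, job85): job77 contains job85 ✓
(job79, job78): job79 contains job78 ✓
(job79, job83): job79 contains job83 ✓
(job81, job84): job81 contains job84 ✓
(job81, job85): job81 contains job85 ✓
(job81, job87): job81 contains job87 ✓
(job82, job83): job82 contains job83 ✓
(job86, job76): job86 contains job76 ✓
(job86, job77): job86 contains job77 ✓
(job86, job78): job86 contains job78 ✓
(job86, job81): job86 contains job81 ✓
(job86, job84): job86 contains job84 ✓
(job86, job85): job86 contains job85 ✓
(job86, job87): job86 contains job87 ✓
(job86, job89): job86 contains job89 ✓
(job89, job77): job89 contains job77 ✓
(job89, job78): job89 contains job78 ✓
(job89, job84): job89 contains job84 ✓
(job89, job85): job89 contains job85 ✓
(job89, job87): job89 contains job87 ✓
Count: 23.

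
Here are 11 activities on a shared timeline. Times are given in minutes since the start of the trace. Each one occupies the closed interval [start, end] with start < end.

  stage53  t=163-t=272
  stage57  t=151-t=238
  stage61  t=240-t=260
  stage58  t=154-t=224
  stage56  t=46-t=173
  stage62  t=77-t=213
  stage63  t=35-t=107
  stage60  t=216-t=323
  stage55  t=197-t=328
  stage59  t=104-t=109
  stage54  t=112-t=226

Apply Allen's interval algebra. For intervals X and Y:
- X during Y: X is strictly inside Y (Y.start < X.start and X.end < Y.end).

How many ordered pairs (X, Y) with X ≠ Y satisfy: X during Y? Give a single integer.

8

Checking all 110 ordered pairs for relation 'during'; matching pairs in alphabetical order:
(stage58, stage54): stage58 during stage54 ✓
(stage58, stage57): stage58 during stage57 ✓
(stage59, stage56): stage59 during stage56 ✓
(stage59, stage62): stage59 during stage62 ✓
(stage60, stage55): stage60 during stage55 ✓
(stage61, stage53): stage61 during stage53 ✓
(stage61, stage55): stage61 during stage55 ✓
(stage61, stage60): stage61 during stage60 ✓
Count: 8.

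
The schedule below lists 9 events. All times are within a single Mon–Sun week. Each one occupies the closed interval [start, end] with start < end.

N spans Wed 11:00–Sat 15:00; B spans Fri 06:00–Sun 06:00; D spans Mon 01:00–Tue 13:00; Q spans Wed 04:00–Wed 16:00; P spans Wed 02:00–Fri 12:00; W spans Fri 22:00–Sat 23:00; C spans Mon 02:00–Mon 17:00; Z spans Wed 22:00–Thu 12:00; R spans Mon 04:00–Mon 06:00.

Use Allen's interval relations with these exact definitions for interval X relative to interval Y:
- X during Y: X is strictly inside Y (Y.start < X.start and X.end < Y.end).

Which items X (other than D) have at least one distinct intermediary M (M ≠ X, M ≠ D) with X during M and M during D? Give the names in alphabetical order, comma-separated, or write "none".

R

Target D = [Mon 01:00, Tue 13:00].
Intermediaries M with M during D: C, R.
Via C — items with X during C: R.
Via R — items with X during R: none.
Union: R.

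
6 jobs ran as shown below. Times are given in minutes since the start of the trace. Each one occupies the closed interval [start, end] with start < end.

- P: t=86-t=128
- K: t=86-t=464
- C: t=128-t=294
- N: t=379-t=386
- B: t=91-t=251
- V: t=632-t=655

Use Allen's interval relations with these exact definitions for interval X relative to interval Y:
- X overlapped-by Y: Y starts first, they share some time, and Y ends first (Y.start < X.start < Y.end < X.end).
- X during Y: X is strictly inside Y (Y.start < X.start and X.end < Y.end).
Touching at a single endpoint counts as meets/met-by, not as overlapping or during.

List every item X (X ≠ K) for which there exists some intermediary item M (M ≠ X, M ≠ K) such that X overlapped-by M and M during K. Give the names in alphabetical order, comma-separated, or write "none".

Target K = [t=86, t=464].
Intermediaries M with M during K: B, C, N.
Via B — items with X overlapped-by B: C.
Via C — items with X overlapped-by C: none.
Via N — items with X overlapped-by N: none.
Union: C.

C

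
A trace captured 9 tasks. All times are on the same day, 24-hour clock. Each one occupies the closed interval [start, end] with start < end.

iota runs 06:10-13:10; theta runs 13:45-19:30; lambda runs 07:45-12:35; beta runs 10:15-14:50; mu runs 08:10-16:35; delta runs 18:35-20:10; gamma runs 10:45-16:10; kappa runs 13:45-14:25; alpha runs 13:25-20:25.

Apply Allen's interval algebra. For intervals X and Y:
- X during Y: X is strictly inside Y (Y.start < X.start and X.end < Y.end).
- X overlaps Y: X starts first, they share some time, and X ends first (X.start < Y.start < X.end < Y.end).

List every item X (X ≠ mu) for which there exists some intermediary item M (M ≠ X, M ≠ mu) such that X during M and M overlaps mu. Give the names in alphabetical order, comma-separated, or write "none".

lambda

Target mu = [08:10, 16:35].
Intermediaries M with M overlaps mu: iota, lambda.
Via iota — items with X during iota: lambda.
Via lambda — items with X during lambda: none.
Union: lambda.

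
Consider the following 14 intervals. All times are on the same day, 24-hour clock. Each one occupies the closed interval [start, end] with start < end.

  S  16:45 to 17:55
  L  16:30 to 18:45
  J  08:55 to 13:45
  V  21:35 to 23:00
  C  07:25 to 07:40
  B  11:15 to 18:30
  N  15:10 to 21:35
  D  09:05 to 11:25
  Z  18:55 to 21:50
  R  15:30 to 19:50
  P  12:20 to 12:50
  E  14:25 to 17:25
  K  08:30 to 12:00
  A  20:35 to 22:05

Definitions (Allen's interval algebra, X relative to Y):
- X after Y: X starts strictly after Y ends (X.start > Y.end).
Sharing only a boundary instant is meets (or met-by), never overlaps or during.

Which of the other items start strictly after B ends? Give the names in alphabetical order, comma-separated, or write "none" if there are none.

Target B = [11:15, 18:30].
A [20:35, 22:05] → after → yes.
C [07:25, 07:40] → before → no.
D [09:05, 11:25] → overlaps → no.
E [14:25, 17:25] → during → no.
J [08:55, 13:45] → overlaps → no.
K [08:30, 12:00] → overlaps → no.
L [16:30, 18:45] → overlapped-by → no.
N [15:10, 21:35] → overlapped-by → no.
P [12:20, 12:50] → during → no.
R [15:30, 19:50] → overlapped-by → no.
S [16:45, 17:55] → during → no.
V [21:35, 23:00] → after → yes.
Z [18:55, 21:50] → after → yes.
Result: A, V, Z.

A, V, Z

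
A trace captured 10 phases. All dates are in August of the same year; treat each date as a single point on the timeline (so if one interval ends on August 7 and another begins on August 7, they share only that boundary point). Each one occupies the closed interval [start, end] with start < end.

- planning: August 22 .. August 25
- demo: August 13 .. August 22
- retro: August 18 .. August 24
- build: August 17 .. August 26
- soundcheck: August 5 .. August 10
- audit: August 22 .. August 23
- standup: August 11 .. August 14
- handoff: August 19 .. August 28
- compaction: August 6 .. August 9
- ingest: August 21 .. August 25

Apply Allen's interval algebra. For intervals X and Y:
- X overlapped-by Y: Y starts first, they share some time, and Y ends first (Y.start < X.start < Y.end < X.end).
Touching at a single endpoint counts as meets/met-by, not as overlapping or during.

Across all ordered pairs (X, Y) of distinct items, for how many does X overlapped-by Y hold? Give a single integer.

Checking all 90 ordered pairs for relation 'overlapped-by'; matching pairs in alphabetical order:
(build, demo): build overlapped-by demo ✓
(demo, standup): demo overlapped-by standup ✓
(handoff, build): handoff overlapped-by build ✓
(handoff, demo): handoff overlapped-by demo ✓
(handoff, retro): handoff overlapped-by retro ✓
(ingest, demo): ingest overlapped-by demo ✓
(ingest, retro): ingest overlapped-by retro ✓
(planning, retro): planning overlapped-by retro ✓
(retro, demo): retro overlapped-by demo ✓
Count: 9.

9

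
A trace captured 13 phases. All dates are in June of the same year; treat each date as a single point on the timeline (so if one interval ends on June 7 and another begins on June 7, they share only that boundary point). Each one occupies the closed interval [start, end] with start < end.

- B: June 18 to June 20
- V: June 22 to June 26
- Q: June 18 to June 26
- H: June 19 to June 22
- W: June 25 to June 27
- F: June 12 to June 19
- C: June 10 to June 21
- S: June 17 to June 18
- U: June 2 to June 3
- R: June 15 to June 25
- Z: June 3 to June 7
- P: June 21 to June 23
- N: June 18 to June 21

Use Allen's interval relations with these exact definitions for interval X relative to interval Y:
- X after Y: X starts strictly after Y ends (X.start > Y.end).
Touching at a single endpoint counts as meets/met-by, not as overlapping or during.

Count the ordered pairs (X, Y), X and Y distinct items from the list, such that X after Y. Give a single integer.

Checking all 156 ordered pairs for relation 'after'; matching pairs in alphabetical order:
(B, U): B after U ✓
(B, Z): B after Z ✓
(C, U): C after U ✓
(C, Z): C after Z ✓
(F, U): F after U ✓
(F, Z): F after Z ✓
(H, S): H after S ✓
(H, U): H after U ✓
(H, Z): H after Z ✓
(N, U): N after U ✓
(N, Z): N after Z ✓
(P, B): P after B ✓
(P, F): P after F ✓
(P, S): P after S ✓
(P, U): P after U ✓
(P, Z): P after Z ✓
(Q, U): Q after U ✓
(Q, Z): Q after Z ✓
(R, U): R after U ✓
(R, Z): R after Z ✓
(S, U): S after U ✓
(S, Z): S after Z ✓
(V, B): V after B ✓
(V, C): V after C ✓
... plus 14 further pairs not listed.
Count: 38.

38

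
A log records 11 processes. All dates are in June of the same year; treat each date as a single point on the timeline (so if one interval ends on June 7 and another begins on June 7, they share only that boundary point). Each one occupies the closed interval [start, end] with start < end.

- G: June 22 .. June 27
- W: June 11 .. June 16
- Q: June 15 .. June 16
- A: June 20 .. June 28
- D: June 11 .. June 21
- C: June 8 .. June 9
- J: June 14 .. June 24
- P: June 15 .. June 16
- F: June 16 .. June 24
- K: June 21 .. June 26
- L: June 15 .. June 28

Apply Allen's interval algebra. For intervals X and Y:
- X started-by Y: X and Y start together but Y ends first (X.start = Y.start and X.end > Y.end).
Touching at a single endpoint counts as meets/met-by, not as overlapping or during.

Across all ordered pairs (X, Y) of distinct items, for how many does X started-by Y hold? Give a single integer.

Checking all 110 ordered pairs for relation 'started-by'; matching pairs in alphabetical order:
(D, W): D started-by W ✓
(L, P): L started-by P ✓
(L, Q): L started-by Q ✓
Count: 3.

3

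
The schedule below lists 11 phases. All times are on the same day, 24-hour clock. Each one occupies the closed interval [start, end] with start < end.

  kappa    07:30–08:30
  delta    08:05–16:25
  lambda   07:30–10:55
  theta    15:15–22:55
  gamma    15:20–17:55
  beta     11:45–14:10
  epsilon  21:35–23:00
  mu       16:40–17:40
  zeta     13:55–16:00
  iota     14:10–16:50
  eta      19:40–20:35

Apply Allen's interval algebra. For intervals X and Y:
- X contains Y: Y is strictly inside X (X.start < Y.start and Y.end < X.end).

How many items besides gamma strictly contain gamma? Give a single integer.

1

Target gamma = [15:20, 17:55].
beta [11:45, 14:10] → before → no.
delta [08:05, 16:25] → overlaps → no.
epsilon [21:35, 23:00] → after → no.
eta [19:40, 20:35] → after → no.
iota [14:10, 16:50] → overlaps → no.
kappa [07:30, 08:30] → before → no.
lambda [07:30, 10:55] → before → no.
mu [16:40, 17:40] → during → no.
theta [15:15, 22:55] → contains → counts.
zeta [13:55, 16:00] → overlaps → no.
Total: 1.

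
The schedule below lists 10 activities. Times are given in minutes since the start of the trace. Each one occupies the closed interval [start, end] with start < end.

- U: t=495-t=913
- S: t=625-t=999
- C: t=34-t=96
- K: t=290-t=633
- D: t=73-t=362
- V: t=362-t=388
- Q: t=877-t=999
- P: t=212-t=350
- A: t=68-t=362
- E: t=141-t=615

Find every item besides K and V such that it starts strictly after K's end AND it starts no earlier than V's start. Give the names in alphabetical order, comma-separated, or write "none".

Conditions: its start is strictly after K's end (X.start > t=633) AND its start is no earlier than V's start (X.start >= t=362).
A: start t=68 > t=633? ✗; start t=68 >= t=362? ✗ → no.
C: start t=34 > t=633? ✗; start t=34 >= t=362? ✗ → no.
D: start t=73 > t=633? ✗; start t=73 >= t=362? ✗ → no.
E: start t=141 > t=633? ✗; start t=141 >= t=362? ✗ → no.
P: start t=212 > t=633? ✗; start t=212 >= t=362? ✗ → no.
Q: start t=877 > t=633? ✓; start t=877 >= t=362? ✓ → yes.
S: start t=625 > t=633? ✗; start t=625 >= t=362? ✓ → no.
U: start t=495 > t=633? ✗; start t=495 >= t=362? ✓ → no.
Result: Q.

Q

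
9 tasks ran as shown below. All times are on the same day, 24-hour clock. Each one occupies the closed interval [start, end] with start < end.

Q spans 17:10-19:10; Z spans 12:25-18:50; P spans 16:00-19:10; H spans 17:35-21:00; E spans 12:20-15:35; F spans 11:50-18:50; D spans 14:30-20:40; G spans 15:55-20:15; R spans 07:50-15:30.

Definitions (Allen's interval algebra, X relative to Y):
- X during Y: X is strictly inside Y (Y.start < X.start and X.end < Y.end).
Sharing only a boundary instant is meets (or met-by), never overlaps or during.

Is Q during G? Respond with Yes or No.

Q = [17:10, 19:10], G = [15:55, 20:15].
Actual relation of Q to G: during.
Asked whether 'during' holds → Yes.

Yes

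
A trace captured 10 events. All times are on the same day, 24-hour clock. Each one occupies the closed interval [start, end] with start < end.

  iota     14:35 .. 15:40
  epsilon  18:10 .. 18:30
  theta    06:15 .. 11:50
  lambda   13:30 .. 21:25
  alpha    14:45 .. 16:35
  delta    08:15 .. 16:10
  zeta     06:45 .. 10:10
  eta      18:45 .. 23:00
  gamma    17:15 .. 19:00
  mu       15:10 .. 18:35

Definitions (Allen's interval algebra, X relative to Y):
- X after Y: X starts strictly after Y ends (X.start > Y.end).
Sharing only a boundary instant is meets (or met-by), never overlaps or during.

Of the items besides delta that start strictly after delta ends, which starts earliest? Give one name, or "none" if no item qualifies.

Target delta = [08:15, 16:10].
alpha [14:45, 16:35] → overlapped-by → excluded.
epsilon [18:10, 18:30] → after → candidate.
eta [18:45, 23:00] → after → candidate.
gamma [17:15, 19:00] → after → candidate.
iota [14:35, 15:40] → during → excluded.
lambda [13:30, 21:25] → overlapped-by → excluded.
mu [15:10, 18:35] → overlapped-by → excluded.
theta [06:15, 11:50] → overlaps → excluded.
zeta [06:45, 10:10] → overlaps → excluded.
Among candidates, earliest start is 17:15 → gamma.

gamma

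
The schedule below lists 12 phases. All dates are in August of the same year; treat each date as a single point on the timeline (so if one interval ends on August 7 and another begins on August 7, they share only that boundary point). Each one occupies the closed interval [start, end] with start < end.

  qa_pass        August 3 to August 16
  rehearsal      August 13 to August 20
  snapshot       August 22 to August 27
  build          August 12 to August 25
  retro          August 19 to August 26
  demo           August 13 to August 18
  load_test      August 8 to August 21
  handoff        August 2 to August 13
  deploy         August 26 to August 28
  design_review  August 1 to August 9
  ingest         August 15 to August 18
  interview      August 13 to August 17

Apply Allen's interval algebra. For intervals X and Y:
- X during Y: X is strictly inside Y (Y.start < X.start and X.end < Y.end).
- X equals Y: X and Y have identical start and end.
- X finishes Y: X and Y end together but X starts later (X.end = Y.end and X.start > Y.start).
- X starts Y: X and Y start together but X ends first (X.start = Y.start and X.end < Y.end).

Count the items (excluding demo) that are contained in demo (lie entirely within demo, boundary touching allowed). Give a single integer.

2

Target demo = [August 13, August 18].
build [August 12, August 25] → contains → no.
deploy [August 26, August 28] → after → no.
design_review [August 1, August 9] → before → no.
handoff [August 2, August 13] → meets → no.
ingest [August 15, August 18] → finishes → counts.
interview [August 13, August 17] → starts → counts.
load_test [August 8, August 21] → contains → no.
qa_pass [August 3, August 16] → overlaps → no.
rehearsal [August 13, August 20] → started-by → no.
retro [August 19, August 26] → after → no.
snapshot [August 22, August 27] → after → no.
Total: 2.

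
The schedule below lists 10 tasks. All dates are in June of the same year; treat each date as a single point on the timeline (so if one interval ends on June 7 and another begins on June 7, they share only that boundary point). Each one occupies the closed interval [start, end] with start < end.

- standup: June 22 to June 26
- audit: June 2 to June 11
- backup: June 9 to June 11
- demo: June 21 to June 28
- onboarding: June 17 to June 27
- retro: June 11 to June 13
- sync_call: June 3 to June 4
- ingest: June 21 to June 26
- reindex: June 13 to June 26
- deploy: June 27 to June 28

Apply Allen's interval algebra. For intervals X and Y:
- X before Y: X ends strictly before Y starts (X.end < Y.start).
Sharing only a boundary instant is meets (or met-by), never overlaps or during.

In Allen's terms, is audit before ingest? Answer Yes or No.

Yes

audit = [June 2, June 11], ingest = [June 21, June 26].
Actual relation of audit to ingest: before.
Asked whether 'before' holds → Yes.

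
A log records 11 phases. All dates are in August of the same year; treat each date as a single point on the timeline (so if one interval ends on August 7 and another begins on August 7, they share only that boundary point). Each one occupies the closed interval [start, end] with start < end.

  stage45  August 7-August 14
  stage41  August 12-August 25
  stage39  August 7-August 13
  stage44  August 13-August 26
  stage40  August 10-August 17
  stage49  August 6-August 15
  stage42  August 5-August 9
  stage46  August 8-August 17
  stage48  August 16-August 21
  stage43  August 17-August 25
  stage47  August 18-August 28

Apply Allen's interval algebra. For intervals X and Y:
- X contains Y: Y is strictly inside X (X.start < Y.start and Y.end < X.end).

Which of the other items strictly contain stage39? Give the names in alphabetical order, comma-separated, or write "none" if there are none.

stage49

Target stage39 = [August 7, August 13].
stage40 [August 10, August 17] → overlapped-by → no.
stage41 [August 12, August 25] → overlapped-by → no.
stage42 [August 5, August 9] → overlaps → no.
stage43 [August 17, August 25] → after → no.
stage44 [August 13, August 26] → met-by → no.
stage45 [August 7, August 14] → started-by → no.
stage46 [August 8, August 17] → overlapped-by → no.
stage47 [August 18, August 28] → after → no.
stage48 [August 16, August 21] → after → no.
stage49 [August 6, August 15] → contains → yes.
Result: stage49.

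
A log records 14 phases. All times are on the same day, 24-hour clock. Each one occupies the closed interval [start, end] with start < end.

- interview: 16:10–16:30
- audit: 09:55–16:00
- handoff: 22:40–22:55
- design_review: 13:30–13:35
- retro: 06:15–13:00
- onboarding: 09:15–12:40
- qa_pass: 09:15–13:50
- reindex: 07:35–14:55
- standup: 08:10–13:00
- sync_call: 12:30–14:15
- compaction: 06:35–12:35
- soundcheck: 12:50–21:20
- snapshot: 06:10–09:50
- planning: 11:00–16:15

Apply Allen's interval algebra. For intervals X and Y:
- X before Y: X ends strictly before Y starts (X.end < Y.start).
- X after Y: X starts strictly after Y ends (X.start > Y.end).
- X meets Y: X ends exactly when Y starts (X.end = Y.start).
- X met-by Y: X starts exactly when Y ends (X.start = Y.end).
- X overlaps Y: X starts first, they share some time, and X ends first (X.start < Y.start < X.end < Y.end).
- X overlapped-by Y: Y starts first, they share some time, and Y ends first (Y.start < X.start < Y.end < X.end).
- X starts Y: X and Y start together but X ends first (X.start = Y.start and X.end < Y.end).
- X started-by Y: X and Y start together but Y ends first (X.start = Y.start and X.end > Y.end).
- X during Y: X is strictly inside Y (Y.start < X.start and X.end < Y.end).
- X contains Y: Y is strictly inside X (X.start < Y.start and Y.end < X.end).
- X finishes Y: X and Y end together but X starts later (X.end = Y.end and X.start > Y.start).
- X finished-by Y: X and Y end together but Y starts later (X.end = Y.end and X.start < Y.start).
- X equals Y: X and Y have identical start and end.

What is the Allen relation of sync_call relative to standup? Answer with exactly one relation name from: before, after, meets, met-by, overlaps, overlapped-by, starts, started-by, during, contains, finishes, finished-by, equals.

overlapped-by

sync_call = [12:30, 14:15]; standup = [08:10, 13:00].
Compare endpoints: sync_call.start > standup.start, sync_call.start < standup.end, sync_call.end > standup.start, sync_call.end > standup.end.
That pattern is 'overlapped-by'.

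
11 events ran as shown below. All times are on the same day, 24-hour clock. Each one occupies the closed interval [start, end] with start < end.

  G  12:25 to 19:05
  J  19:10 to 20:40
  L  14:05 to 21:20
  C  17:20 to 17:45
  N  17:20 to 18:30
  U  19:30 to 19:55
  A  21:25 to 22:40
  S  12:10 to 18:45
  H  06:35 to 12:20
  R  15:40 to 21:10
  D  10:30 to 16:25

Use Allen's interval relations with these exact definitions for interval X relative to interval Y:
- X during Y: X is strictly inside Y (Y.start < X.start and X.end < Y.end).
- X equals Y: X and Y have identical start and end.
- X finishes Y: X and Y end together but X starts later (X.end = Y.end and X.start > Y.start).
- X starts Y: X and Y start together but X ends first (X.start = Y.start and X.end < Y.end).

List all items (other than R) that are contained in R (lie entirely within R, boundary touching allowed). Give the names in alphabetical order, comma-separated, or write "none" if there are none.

C, J, N, U

Target R = [15:40, 21:10].
A [21:25, 22:40] → after → no.
C [17:20, 17:45] → during → yes.
D [10:30, 16:25] → overlaps → no.
G [12:25, 19:05] → overlaps → no.
H [06:35, 12:20] → before → no.
J [19:10, 20:40] → during → yes.
L [14:05, 21:20] → contains → no.
N [17:20, 18:30] → during → yes.
S [12:10, 18:45] → overlaps → no.
U [19:30, 19:55] → during → yes.
Result: C, J, N, U.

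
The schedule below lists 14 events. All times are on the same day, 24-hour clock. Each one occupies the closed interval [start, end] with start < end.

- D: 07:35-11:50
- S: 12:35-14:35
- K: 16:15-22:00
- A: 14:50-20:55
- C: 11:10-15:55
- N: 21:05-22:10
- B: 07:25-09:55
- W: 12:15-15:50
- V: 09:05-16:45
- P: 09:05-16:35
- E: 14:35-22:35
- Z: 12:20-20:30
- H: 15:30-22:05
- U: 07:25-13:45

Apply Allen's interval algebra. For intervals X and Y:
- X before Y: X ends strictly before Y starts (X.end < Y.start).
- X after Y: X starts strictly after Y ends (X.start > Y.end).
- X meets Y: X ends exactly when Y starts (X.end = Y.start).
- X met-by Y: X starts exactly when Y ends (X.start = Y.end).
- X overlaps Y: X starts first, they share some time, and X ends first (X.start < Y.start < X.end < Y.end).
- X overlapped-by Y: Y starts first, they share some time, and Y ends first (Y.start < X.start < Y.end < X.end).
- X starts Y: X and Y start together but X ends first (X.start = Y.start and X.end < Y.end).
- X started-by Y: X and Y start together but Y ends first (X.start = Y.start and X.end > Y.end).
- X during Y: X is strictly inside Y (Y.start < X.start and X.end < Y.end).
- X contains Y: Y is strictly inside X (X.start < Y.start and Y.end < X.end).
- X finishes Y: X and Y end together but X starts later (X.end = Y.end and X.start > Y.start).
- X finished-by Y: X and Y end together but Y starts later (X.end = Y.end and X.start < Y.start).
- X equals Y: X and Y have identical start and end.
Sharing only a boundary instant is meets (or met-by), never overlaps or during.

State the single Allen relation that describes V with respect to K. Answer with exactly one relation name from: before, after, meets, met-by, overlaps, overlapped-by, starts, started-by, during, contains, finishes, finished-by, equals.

V = [09:05, 16:45]; K = [16:15, 22:00].
Compare endpoints: V.start < K.start, V.start < K.end, V.end > K.start, V.end < K.end.
That pattern is 'overlaps'.

overlaps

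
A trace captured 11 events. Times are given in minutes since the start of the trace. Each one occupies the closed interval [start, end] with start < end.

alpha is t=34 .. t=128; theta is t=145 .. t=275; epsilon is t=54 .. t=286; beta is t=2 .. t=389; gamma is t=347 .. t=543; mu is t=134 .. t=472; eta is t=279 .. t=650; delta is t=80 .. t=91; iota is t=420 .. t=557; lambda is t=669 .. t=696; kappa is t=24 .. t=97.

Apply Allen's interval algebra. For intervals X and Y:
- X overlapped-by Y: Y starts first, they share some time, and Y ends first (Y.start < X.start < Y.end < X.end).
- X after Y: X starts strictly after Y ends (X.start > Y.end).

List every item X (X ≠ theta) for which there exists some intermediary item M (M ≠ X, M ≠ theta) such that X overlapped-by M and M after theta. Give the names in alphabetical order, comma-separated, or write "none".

iota

Target theta = [t=145, t=275].
Intermediaries M with M after theta: eta, gamma, iota, lambda.
Via eta — items with X overlapped-by eta: none.
Via gamma — items with X overlapped-by gamma: iota.
Via iota — items with X overlapped-by iota: none.
Via lambda — items with X overlapped-by lambda: none.
Union: iota.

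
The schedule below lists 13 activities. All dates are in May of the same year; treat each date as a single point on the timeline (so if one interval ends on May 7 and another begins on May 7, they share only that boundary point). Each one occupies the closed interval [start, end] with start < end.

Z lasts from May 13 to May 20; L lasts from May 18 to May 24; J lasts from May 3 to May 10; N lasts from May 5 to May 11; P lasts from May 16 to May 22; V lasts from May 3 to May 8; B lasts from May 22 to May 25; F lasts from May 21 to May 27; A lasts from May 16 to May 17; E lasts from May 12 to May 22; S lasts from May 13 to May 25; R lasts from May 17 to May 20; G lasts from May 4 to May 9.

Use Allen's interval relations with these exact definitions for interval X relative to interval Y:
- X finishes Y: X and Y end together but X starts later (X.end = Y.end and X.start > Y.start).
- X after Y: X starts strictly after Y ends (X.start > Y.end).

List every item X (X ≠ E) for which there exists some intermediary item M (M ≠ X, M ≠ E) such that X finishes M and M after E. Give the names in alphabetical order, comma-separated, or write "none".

Target E = [May 12, May 22].
Intermediaries M with M after E: none.
Union: none.

none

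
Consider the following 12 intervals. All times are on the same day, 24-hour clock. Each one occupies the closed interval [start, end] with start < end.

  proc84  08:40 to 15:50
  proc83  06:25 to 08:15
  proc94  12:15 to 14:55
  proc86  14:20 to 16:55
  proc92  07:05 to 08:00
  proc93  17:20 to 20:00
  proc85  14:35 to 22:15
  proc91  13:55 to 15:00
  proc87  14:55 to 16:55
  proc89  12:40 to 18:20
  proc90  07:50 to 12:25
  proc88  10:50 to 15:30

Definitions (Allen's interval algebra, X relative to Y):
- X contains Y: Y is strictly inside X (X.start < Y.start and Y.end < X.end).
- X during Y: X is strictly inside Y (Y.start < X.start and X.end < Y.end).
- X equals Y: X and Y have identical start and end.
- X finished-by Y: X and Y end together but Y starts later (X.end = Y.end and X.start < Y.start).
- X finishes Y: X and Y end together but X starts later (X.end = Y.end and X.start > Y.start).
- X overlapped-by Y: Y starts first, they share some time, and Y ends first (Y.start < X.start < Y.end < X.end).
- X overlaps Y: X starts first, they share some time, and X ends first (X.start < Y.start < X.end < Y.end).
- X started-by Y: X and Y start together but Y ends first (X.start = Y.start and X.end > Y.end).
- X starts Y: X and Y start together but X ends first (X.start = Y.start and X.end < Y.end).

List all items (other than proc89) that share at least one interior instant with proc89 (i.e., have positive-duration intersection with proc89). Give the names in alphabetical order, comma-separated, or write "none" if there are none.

proc84, proc85, proc86, proc87, proc88, proc91, proc93, proc94

Target proc89 = [12:40, 18:20].
proc83 [06:25, 08:15] → before → no.
proc84 [08:40, 15:50] → overlaps → yes.
proc85 [14:35, 22:15] → overlapped-by → yes.
proc86 [14:20, 16:55] → during → yes.
proc87 [14:55, 16:55] → during → yes.
proc88 [10:50, 15:30] → overlaps → yes.
proc90 [07:50, 12:25] → before → no.
proc91 [13:55, 15:00] → during → yes.
proc92 [07:05, 08:00] → before → no.
proc93 [17:20, 20:00] → overlapped-by → yes.
proc94 [12:15, 14:55] → overlaps → yes.
Result: proc84, proc85, proc86, proc87, proc88, proc91, proc93, proc94.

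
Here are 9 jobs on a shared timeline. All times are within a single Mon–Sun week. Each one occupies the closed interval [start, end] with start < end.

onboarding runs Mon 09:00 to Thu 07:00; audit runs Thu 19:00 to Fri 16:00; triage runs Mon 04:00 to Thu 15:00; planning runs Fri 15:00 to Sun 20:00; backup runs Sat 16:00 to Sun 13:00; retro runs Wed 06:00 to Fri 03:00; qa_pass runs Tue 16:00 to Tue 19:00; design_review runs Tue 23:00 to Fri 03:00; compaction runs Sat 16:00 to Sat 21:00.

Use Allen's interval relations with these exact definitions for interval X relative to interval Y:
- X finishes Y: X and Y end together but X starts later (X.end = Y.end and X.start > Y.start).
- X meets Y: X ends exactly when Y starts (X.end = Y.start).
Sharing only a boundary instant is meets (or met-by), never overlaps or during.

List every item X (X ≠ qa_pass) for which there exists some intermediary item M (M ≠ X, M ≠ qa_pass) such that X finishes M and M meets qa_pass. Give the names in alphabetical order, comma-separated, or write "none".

none

Target qa_pass = [Tue 16:00, Tue 19:00].
Intermediaries M with M meets qa_pass: none.
Union: none.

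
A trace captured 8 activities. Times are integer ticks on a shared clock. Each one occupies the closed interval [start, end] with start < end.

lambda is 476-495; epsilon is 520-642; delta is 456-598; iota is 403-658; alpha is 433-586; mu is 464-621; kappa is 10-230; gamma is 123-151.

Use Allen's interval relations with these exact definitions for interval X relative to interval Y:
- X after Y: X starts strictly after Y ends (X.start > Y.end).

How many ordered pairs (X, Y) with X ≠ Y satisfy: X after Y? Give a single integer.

Checking all 56 ordered pairs for relation 'after'; matching pairs in alphabetical order:
(alpha, gamma): alpha after gamma ✓
(alpha, kappa): alpha after kappa ✓
(delta, gamma): delta after gamma ✓
(delta, kappa): delta after kappa ✓
(epsilon, gamma): epsilon after gamma ✓
(epsilon, kappa): epsilon after kappa ✓
(epsilon, lambda): epsilon after lambda ✓
(iota, gamma): iota after gamma ✓
(iota, kappa): iota after kappa ✓
(lambda, gamma): lambda after gamma ✓
(lambda, kappa): lambda after kappa ✓
(mu, gamma): mu after gamma ✓
(mu, kappa): mu after kappa ✓
Count: 13.

13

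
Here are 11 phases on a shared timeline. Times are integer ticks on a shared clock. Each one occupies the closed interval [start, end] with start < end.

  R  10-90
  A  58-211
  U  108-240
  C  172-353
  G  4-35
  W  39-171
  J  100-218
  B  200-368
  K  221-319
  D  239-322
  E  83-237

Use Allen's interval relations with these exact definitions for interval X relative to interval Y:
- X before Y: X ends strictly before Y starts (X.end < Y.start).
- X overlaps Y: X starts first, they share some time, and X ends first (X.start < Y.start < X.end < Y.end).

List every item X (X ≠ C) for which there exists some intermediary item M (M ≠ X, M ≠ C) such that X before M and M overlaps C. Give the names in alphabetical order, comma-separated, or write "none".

Target C = [172, 353].
Intermediaries M with M overlaps C: A, E, J, U.
Via A — items with X before A: G.
Via E — items with X before E: G.
Via J — items with X before J: G, R.
Via U — items with X before U: G, R.
Union: G, R.

G, R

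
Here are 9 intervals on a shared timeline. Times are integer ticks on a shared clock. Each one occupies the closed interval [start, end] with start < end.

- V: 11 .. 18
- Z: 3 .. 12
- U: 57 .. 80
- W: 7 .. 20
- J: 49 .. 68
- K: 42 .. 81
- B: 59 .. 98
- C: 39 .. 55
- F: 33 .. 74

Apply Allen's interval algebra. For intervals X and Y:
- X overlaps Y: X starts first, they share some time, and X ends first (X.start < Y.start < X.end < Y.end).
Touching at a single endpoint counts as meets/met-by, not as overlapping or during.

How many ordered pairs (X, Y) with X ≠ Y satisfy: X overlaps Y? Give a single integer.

11

Checking all 72 ordered pairs for relation 'overlaps'; matching pairs in alphabetical order:
(C, J): C overlaps J ✓
(C, K): C overlaps K ✓
(F, B): F overlaps B ✓
(F, K): F overlaps K ✓
(F, U): F overlaps U ✓
(J, B): J overlaps B ✓
(J, U): J overlaps U ✓
(K, B): K overlaps B ✓
(U, B): U overlaps B ✓
(Z, V): Z overlaps V ✓
(Z, W): Z overlaps W ✓
Count: 11.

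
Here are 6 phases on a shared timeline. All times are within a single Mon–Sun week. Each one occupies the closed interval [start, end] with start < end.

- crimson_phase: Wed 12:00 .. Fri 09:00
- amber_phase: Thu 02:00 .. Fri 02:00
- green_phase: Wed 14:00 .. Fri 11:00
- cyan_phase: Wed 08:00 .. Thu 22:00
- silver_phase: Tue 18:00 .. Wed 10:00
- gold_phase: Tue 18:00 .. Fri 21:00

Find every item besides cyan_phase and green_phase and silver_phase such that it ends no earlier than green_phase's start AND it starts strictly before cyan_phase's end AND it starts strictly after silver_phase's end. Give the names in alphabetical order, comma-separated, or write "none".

amber_phase, crimson_phase

Conditions: its end is no earlier than green_phase's start (X.end >= Wed 14:00) AND its start is strictly before cyan_phase's end (X.start < Thu 22:00) AND its start is strictly after silver_phase's end (X.start > Wed 10:00).
amber_phase: end Fri 02:00 >= Wed 14:00? ✓; start Thu 02:00 < Thu 22:00? ✓; start Thu 02:00 > Wed 10:00? ✓ → yes.
crimson_phase: end Fri 09:00 >= Wed 14:00? ✓; start Wed 12:00 < Thu 22:00? ✓; start Wed 12:00 > Wed 10:00? ✓ → yes.
gold_phase: end Fri 21:00 >= Wed 14:00? ✓; start Tue 18:00 < Thu 22:00? ✓; start Tue 18:00 > Wed 10:00? ✗ → no.
Result: amber_phase, crimson_phase.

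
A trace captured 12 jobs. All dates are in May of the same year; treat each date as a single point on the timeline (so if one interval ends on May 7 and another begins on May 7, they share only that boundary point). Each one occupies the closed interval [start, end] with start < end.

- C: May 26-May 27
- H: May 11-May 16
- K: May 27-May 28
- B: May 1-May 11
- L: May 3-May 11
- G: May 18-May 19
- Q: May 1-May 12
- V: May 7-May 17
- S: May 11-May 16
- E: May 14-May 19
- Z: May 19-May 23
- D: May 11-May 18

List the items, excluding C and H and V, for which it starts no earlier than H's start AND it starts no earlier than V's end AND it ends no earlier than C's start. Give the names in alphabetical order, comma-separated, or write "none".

K

Conditions: its start is no earlier than H's start (X.start >= May 11) AND its start is no earlier than V's end (X.start >= May 17) AND its end is no earlier than C's start (X.end >= May 26).
B: start May 1 >= May 11? ✗; start May 1 >= May 17? ✗; end May 11 >= May 26? ✗ → no.
D: start May 11 >= May 11? ✓; start May 11 >= May 17? ✗; end May 18 >= May 26? ✗ → no.
E: start May 14 >= May 11? ✓; start May 14 >= May 17? ✗; end May 19 >= May 26? ✗ → no.
G: start May 18 >= May 11? ✓; start May 18 >= May 17? ✓; end May 19 >= May 26? ✗ → no.
K: start May 27 >= May 11? ✓; start May 27 >= May 17? ✓; end May 28 >= May 26? ✓ → yes.
L: start May 3 >= May 11? ✗; start May 3 >= May 17? ✗; end May 11 >= May 26? ✗ → no.
Q: start May 1 >= May 11? ✗; start May 1 >= May 17? ✗; end May 12 >= May 26? ✗ → no.
S: start May 11 >= May 11? ✓; start May 11 >= May 17? ✗; end May 16 >= May 26? ✗ → no.
Z: start May 19 >= May 11? ✓; start May 19 >= May 17? ✓; end May 23 >= May 26? ✗ → no.
Result: K.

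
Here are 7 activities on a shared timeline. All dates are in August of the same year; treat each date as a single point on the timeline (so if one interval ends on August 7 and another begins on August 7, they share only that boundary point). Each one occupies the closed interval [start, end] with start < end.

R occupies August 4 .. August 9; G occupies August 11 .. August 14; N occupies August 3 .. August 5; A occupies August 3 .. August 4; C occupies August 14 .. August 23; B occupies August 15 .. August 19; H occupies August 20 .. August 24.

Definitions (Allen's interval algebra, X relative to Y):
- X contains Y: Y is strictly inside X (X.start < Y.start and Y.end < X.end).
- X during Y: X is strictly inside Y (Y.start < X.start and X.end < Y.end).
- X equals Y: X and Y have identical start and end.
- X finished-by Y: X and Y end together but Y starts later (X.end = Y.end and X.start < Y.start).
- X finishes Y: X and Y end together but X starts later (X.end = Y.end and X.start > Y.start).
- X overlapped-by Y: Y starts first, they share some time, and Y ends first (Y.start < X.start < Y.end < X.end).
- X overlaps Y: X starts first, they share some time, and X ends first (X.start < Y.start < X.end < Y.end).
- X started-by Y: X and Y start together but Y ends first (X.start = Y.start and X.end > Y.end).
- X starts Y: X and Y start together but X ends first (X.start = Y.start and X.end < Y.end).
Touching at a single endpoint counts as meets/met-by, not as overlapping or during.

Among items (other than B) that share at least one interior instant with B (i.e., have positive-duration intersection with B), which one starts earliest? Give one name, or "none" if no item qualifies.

C

Target B = [August 15, August 19].
A [August 3, August 4] → before → excluded.
C [August 14, August 23] → contains → candidate.
G [August 11, August 14] → before → excluded.
H [August 20, August 24] → after → excluded.
N [August 3, August 5] → before → excluded.
R [August 4, August 9] → before → excluded.
Among candidates, earliest start is August 14 → C.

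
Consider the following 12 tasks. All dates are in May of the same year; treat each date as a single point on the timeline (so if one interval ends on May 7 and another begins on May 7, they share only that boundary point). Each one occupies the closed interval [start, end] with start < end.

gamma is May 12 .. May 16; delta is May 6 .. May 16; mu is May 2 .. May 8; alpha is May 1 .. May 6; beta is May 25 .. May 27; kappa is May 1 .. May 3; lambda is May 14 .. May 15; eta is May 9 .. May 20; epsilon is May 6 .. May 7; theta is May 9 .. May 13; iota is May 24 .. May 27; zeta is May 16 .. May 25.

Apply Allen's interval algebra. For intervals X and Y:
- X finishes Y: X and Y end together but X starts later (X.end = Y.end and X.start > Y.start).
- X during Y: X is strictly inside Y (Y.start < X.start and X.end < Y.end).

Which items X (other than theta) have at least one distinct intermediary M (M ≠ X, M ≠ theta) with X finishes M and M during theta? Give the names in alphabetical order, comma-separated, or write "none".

Target theta = [May 9, May 13].
Intermediaries M with M during theta: none.
Union: none.

none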